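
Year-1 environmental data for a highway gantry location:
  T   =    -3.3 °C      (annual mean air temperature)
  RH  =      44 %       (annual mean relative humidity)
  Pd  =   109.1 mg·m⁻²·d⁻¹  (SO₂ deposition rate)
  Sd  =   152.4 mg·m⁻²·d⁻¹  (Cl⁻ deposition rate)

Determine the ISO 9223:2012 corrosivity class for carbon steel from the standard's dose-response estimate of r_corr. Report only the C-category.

C2

carbon steel: f(T) = +0.150·(T−10) [T≤10 °C] = -1.9950
  SO₂ term: 1.77·109.1^0.52·exp(0.02·44-1.9950) = 6.659
  Sd branch = 0.102·Sd^0.62·e^(0.033·RH+0.04·T) = 8.616 μm/a
  r_corr = 6.659 + 8.616 = 15.28 μm/a
ISO 9223 Table 2 (carbon steel): 1.3 < 15.3 ≤ 25 μm/a ⇒ C2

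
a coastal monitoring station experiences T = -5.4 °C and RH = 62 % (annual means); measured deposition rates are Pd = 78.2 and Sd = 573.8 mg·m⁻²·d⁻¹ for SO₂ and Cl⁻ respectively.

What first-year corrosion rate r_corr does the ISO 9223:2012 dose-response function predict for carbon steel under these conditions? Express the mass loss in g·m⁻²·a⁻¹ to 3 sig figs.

carbon steel: temperature factor f = +0.150·(-15.4) = -2.3100
  Pd branch = 1.77·Pd^0.52·e^(0.02·RH+f) = 5.858 μm/a
  Sd branch = 0.102·Sd^0.62·e^(0.033·RH+0.04·T) = 32.64 μm/a
  sum: 5.858 + 32.64 → r_corr = 38.5 μm/a
Convert to mass loss: 38.5 μm/a × 7.85 g/cm³ = 302.2 g·m⁻²·a⁻¹

r_corr = 302 g·m⁻²·a⁻¹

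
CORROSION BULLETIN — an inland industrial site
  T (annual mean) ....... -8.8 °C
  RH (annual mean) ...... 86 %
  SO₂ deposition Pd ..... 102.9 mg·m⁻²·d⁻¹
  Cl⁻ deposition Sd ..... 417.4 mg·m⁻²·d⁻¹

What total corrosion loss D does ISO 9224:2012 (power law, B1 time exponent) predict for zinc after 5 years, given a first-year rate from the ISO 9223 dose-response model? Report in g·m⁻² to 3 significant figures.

zinc: T≤10 °C ⇒ hinge +0.038·(-8.8−10) = -0.7144
  Pd branch = 0.0129·Pd^0.44·e^(0.046·RH+f) = 2.534 μm/a
  Sd branch = 0.0175·Sd^0.57·e^(0.008·RH+0.085·T) = 0.5137 μm/a
  r_corr = 2.534 + 0.5137 = 3.048 μm/a
Power-law: D(5) = r_corr · 5^0.813
  D(5) = 3.048 × 5^0.813 = 3.048 × 3.701 = 11.28 μm
  Mass loss = 11.28 μm × 7.14 g/cm³ = 80.53 g·m⁻²

D(5) = 80.5 g·m⁻²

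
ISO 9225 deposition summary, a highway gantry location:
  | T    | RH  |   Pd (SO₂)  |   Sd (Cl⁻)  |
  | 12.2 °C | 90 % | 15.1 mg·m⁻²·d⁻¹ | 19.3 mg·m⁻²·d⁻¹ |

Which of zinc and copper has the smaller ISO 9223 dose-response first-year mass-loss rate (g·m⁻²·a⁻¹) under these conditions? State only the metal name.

zinc

zinc: T>10 °C ⇒ hinge -0.071·(12.2−10) = -0.1562
  Pd branch = 0.0129·Pd^0.44·e^(0.046·RH+f) = 2.288 μm/a
  Cl⁻ term: 0.0175·19.3^0.57·exp(0.008·90+0.085·12.2) = 0.5481
  r_corr = 2.288 + 0.5481 = 2.836 μm/a
  mass loss = 2.836 μm/a × 7.14 g/cm³ = 20.25 g·m⁻²·a⁻¹
copper: T>10 °C ⇒ hinge -0.080·(12.2−10) = -0.1760
  Pd branch = 0.0053·Pd^0.26·e^(0.059·RH+f) = 1.822 μm/a
  Cl⁻ term: 0.01025·19.3^0.27·exp(0.036·90+0.049·12.2) = 1.058
  r_corr = 1.822 + 1.058 = 2.88 μm/a
  mass loss = 2.88 μm/a × 8.96 g/cm³ = 25.8 g·m⁻²·a⁻¹
Ordering by g·m⁻²·a⁻¹: copper (25.8) > zinc (20.3)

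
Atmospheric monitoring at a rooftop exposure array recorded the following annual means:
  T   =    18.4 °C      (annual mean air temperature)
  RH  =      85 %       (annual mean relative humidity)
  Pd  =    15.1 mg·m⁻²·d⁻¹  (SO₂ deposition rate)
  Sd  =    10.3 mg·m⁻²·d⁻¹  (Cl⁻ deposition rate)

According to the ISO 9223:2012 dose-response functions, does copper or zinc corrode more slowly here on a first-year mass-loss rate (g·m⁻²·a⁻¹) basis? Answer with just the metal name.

copper: T>10 °C ⇒ hinge -0.080·(18.4−10) = -0.6720
  sulphur-dioxide contribution → 0.8259 μm/a
  chloride contribution → 1.011 μm/a
  total first-year rate 1.837 μm/a
  mass loss = 1.837 μm/a × 8.96 g/cm³ = 16.46 g·m⁻²·a⁻¹
zinc: temperature factor f = -0.071·(8.4) = -0.5964
  sulphur-dioxide contribution → 1.171 μm/a
  chloride contribution → 0.6236 μm/a
  total first-year rate 1.794 μm/a
  mass loss = 1.794 μm/a × 7.14 g/cm³ = 12.81 g·m⁻²·a⁻¹
Ordering by g·m⁻²·a⁻¹: copper (16.5) > zinc (12.8)

zinc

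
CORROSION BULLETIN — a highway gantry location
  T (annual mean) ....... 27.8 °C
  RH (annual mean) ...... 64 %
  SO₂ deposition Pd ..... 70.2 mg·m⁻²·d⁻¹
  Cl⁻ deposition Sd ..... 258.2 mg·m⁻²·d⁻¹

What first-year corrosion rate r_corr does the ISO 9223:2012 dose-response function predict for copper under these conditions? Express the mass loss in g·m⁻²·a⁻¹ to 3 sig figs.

r_corr = 17.6 g·m⁻²·a⁻¹

copper: T>10 °C ⇒ hinge -0.080·(27.8−10) = -1.4240
  SO₂ term: 0.0053·70.2^0.26·exp(0.059·64-1.4240) = 0.1682
  Cl⁻ term: 0.01025·258.2^0.27·exp(0.036·64+0.049·27.8) = 1.795
  r_corr = 0.1682 + 1.795 = 1.964 μm/a
Convert to mass loss: 1.964 μm/a × 8.96 g/cm³ = 17.59 g·m⁻²·a⁻¹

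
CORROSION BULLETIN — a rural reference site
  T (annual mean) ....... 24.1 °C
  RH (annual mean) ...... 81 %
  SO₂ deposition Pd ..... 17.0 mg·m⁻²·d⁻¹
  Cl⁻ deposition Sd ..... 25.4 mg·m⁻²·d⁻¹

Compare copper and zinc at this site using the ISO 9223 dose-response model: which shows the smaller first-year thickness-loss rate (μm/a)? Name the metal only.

copper

copper: f(T) = -0.080·(T−10) [T>10 °C] = -1.1280
  sulphur-dioxide contribution → 0.4264 μm/a
  chloride contribution → 1.477 μm/a
  ⇒ r_corr(copper) = 1.903 μm/a
zinc: f(T) = -0.071·(T−10) [T>10 °C] = -1.0011
  sulphur-dioxide contribution → 0.6845 μm/a
  chloride contribution → 1.64 μm/a
  total first-year rate 2.325 μm/a
Ordering by μm/a: zinc (2.32) > copper (1.9)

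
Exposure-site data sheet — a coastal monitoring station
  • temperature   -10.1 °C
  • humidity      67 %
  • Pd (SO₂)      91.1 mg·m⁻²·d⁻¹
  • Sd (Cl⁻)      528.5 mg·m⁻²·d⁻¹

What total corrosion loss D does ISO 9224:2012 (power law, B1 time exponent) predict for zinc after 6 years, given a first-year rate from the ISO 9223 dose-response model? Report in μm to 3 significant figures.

zinc: T≤10 °C ⇒ hinge +0.038·(-10.1−10) = -0.7638
  Pd branch = 0.0129·Pd^0.44·e^(0.046·RH+f) = 0.954 μm/a
  Sd branch = 0.0175·Sd^0.57·e^(0.008·RH+0.085·T) = 0.452 μm/a
  sum: 0.954 + 0.452 → r_corr = 1.406 μm/a
Long-term exponent b (ISO 9224 Table 2, B1) = 0.813
  D(6) = 1.406 × 6^0.813 = 1.406 × 4.292 = 6.034 μm

D(6) = 6.03 μm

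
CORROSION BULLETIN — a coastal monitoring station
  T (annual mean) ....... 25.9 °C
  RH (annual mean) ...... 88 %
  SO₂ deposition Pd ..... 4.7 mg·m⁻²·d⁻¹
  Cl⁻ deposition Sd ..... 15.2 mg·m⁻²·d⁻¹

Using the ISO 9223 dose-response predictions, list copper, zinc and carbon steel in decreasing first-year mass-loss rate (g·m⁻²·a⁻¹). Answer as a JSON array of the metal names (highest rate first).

copper: temperature factor f = -0.080·(15.9) = -1.2720
  SO₂ term: 0.0053·4.7^0.26·exp(0.059·88-1.2720) = 0.3994
  Sd branch = 0.01025·Sd^0.27·e^(0.036·RH+0.049·T) = 1.806 μm/a
  sum: 0.3994 + 1.806 → r_corr = 2.206 μm/a
  mass loss = 2.206 μm/a × 8.96 g/cm³ = 19.76 g·m⁻²·a⁻¹
zinc: temperature factor f = -0.071·(15.9) = -1.1289
  SO₂ term: 0.0129·4.7^0.44·exp(0.046·88-1.1289) = 0.4721
  Cl⁻ term: 0.0175·15.2^0.57·exp(0.008·88+0.085·25.9) = 1.508
  r_corr = 0.4721 + 1.508 = 1.981 μm/a
  mass loss = 1.981 μm/a × 7.14 g/cm³ = 14.14 g·m⁻²·a⁻¹
carbon steel: T>10 °C ⇒ hinge -0.054·(25.9−10) = -0.8586
  SO₂ term: 1.77·4.7^0.52·exp(0.02·88-0.8586) = 9.748
  Cl⁻ term: 0.102·15.2^0.62·exp(0.033·88+0.04·25.9) = 28.34
  r_corr = 9.748 + 28.34 = 38.09 μm/a
  mass loss = 38.09 μm/a × 7.85 g/cm³ = 299 g·m⁻²·a⁻¹
Ordering by g·m⁻²·a⁻¹: carbon steel (299) > copper (19.8) > zinc (14.1)

["carbon steel", "copper", "zinc"]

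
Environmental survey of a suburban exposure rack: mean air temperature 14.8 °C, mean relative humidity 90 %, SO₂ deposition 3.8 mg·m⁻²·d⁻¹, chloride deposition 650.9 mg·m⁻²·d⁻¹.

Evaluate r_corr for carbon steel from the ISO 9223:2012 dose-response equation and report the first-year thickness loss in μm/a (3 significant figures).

r_corr = 216 μm/a

carbon steel: f(T) = -0.054·(T−10) [T>10 °C] = -0.2592
  SO₂ term: 1.77·3.8^0.52·exp(0.02·90-0.2592) = 16.54
  Sd branch = 0.102·Sd^0.62·e^(0.033·RH+0.04·T) = 199.5 μm/a
  sum: 16.54 + 199.5 → r_corr = 216 μm/a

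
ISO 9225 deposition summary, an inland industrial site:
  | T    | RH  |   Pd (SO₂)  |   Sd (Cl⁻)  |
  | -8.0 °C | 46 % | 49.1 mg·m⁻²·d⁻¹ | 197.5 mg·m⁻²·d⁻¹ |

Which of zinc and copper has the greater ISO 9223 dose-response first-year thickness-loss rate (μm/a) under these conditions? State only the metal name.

zinc

zinc: temperature factor f = +0.038·(-18.0) = -0.6840
  Pd branch = 0.0129·Pd^0.44·e^(0.046·RH+f) = 0.2996 μm/a
  Cl⁻ term: 0.0175·197.5^0.57·exp(0.008·46+0.085·-8.0) = 0.2606
  r_corr = 0.2996 + 0.2606 = 0.5602 μm/a
copper: temperature factor f = +0.126·(-18.0) = -2.2680
  SO₂ term: 0.0053·49.1^0.26·exp(0.059·46-2.2680) = 0.02279
  Cl⁻ term: 0.01025·197.5^0.27·exp(0.036·46+0.049·-8.0) = 0.1512
  sum: 0.02279 + 0.1512 → r_corr = 0.174 μm/a
Ordering by μm/a: zinc (0.56) > copper (0.174)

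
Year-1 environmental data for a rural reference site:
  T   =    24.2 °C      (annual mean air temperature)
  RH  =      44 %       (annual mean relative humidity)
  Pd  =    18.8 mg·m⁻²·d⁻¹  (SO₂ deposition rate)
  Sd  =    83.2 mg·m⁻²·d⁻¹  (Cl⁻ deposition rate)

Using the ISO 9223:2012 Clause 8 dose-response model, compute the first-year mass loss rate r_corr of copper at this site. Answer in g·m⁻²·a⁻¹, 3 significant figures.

r_corr = 5.27 g·m⁻²·a⁻¹

copper: T>10 °C ⇒ hinge -0.080·(24.2−10) = -1.1360
  sulphur-dioxide contribution → 0.04894 μm/a
  chloride contribution → 0.5396 μm/a
  ⇒ r_corr(copper) = 0.5885 μm/a
Convert to mass loss: 0.5885 μm/a × 8.96 g/cm³ = 5.273 g·m⁻²·a⁻¹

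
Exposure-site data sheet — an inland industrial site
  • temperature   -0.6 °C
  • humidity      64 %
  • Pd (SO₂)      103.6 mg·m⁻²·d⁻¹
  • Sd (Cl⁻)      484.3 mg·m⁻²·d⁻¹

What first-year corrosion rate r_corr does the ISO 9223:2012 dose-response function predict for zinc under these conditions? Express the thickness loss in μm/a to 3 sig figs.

zinc: f(T) = +0.038·(T−10) [T≤10 °C] = -0.4028
  sulphur-dioxide contribution → 1.262 μm/a
  chloride contribution → 0.9414 μm/a
  ⇒ r_corr(zinc) = 2.203 μm/a

r_corr = 2.20 μm/a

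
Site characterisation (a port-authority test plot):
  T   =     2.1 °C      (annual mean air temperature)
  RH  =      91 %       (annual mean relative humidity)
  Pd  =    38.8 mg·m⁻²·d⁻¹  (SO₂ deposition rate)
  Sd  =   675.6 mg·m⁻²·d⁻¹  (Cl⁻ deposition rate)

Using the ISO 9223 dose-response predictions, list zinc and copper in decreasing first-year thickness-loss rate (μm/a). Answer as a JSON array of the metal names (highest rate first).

["zinc", "copper"]

zinc: temperature factor f = +0.038·(-7.9) = -0.3002
  sulphur-dioxide contribution → 3.142 μm/a
  chloride contribution → 1.777 μm/a
  total first-year rate 4.919 μm/a
copper: f(T) = +0.126·(T−10) [T≤10 °C] = -0.9954
  sulphur-dioxide contribution → 1.088 μm/a
  chloride contribution → 1.747 μm/a
  total first-year rate 2.835 μm/a
Ordering by μm/a: zinc (4.92) > copper (2.83)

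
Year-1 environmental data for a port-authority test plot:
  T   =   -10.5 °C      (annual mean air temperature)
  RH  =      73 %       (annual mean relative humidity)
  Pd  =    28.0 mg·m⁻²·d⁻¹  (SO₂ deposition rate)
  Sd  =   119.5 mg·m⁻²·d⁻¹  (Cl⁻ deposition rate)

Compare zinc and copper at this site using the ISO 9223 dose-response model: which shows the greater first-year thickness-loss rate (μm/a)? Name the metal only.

zinc

zinc: T≤10 °C ⇒ hinge +0.038·(-10.5−10) = -0.7790
  SO₂ term: 0.0129·28.0^0.44·exp(0.046·73-0.7790) = 0.7369
  Sd branch = 0.0175·Sd^0.57·e^(0.008·RH+0.085·T) = 0.1964 μm/a
  sum: 0.7369 + 0.1964 → r_corr = 0.9333 μm/a
copper: T≤10 °C ⇒ hinge +0.126·(-10.5−10) = -2.5830
  Pd branch = 0.0053·Pd^0.26·e^(0.059·RH+f) = 0.07067 μm/a
  Cl⁻ term: 0.01025·119.5^0.27·exp(0.036·73+0.049·-10.5) = 0.3087
  r_corr = 0.07067 + 0.3087 = 0.3793 μm/a
Ordering by μm/a: zinc (0.933) > copper (0.379)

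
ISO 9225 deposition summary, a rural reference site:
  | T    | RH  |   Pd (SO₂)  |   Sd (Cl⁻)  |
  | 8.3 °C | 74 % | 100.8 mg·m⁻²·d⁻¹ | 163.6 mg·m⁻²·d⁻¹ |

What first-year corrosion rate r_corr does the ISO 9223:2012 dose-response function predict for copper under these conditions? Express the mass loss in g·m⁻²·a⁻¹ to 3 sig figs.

copper: f(T) = +0.126·(T−10) [T≤10 °C] = -0.2142
  SO₂ term: 0.0053·100.8^0.26·exp(0.059·74-0.2142) = 1.118
  Sd branch = 0.01025·Sd^0.27·e^(0.036·RH+0.049·T) = 0.8751 μm/a
  sum: 1.118 + 0.8751 → r_corr = 1.993 μm/a
Convert to mass loss: 1.993 μm/a × 8.96 g/cm³ = 17.85 g·m⁻²·a⁻¹

r_corr = 17.9 g·m⁻²·a⁻¹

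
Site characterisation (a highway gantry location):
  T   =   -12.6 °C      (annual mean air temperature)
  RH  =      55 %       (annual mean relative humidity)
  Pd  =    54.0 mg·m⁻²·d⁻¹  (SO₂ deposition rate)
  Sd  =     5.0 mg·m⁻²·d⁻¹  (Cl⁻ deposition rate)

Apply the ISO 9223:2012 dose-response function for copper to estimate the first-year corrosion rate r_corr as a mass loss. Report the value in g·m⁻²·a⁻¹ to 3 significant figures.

copper: T≤10 °C ⇒ hinge +0.126·(-12.6−10) = -2.8476
  Pd branch = 0.0053·Pd^0.26·e^(0.059·RH+f) = 0.02225 μm/a
  Cl⁻ term: 0.01025·5.0^0.27·exp(0.036·55+0.049·-12.6) = 0.06183
  sum: 0.02225 + 0.06183 → r_corr = 0.08408 μm/a
Convert to mass loss: 0.08408 μm/a × 8.96 g/cm³ = 0.7534 g·m⁻²·a⁻¹

r_corr = 0.753 g·m⁻²·a⁻¹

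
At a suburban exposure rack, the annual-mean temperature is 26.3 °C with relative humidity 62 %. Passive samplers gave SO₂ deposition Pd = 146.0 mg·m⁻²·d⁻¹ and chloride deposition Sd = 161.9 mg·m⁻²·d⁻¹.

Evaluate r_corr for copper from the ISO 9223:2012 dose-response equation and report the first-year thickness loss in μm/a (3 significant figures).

r_corr = 1.57 μm/a

copper: f(T) = -0.080·(T−10) [T>10 °C] = -1.3040
  SO₂ term: 0.0053·146.0^0.26·exp(0.059·62-1.3040) = 0.2039
  Cl⁻ term: 0.01025·161.9^0.27·exp(0.036·62+0.049·26.3) = 1.368
  sum: 0.2039 + 1.368 → r_corr = 1.572 μm/a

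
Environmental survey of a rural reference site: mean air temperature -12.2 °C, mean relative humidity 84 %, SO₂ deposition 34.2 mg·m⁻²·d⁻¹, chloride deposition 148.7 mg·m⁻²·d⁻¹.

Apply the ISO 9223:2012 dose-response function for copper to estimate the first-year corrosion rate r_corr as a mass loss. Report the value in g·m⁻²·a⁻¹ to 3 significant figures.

copper: T≤10 °C ⇒ hinge +0.126·(-12.2−10) = -2.7972
  Pd branch = 0.0053·Pd^0.26·e^(0.059·RH+f) = 0.115 μm/a
  Sd branch = 0.01025·Sd^0.27·e^(0.036·RH+0.049·T) = 0.4476 μm/a
  sum: 0.115 + 0.4476 → r_corr = 0.5626 μm/a
Convert to mass loss: 0.5626 μm/a × 8.96 g/cm³ = 5.041 g·m⁻²·a⁻¹

r_corr = 5.04 g·m⁻²·a⁻¹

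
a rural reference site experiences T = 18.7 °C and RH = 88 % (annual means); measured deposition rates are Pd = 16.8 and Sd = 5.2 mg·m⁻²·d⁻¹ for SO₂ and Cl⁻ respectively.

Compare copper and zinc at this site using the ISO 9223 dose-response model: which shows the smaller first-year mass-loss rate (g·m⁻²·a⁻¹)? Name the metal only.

copper: f(T) = -0.080·(T−10) [T>10 °C] = -0.6960
  sulphur-dioxide contribution → 0.9896 μm/a
  chloride contribution → 0.9502 μm/a
  total first-year rate 1.94 μm/a
  mass loss = 1.94 μm/a × 8.96 g/cm³ = 17.38 g·m⁻²·a⁻¹
zinc: temperature factor f = -0.071·(8.7) = -0.6177
  sulphur-dioxide contribution → 1.379 μm/a
  chloride contribution → 0.4438 μm/a
  total first-year rate 1.823 μm/a
  mass loss = 1.823 μm/a × 7.14 g/cm³ = 13.01 g·m⁻²·a⁻¹
Ordering by g·m⁻²·a⁻¹: copper (17.4) > zinc (13)

zinc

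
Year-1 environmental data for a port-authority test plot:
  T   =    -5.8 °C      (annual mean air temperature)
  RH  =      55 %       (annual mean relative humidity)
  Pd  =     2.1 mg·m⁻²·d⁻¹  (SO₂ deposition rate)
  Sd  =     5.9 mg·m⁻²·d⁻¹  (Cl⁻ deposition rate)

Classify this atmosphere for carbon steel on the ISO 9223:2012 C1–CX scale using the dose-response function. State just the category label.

C2

carbon steel: T≤10 °C ⇒ hinge +0.150·(-5.8−10) = -2.3700
  sulphur-dioxide contribution → 0.7311 μm/a
  chloride contribution → 1.493 μm/a
  ⇒ r_corr(carbon steel) = 2.224 μm/a
Category bounds: 1.3…25 μm/a bracket r_corr ⇒ C2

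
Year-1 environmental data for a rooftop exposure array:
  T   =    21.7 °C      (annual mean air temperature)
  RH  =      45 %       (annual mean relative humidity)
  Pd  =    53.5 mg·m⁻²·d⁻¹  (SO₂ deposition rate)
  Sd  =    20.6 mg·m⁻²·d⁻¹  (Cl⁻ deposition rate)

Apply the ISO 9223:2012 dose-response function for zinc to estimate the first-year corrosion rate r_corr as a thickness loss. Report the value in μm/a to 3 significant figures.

zinc: T>10 °C ⇒ hinge -0.071·(21.7−10) = -0.8307
  SO₂ term: 0.0129·53.5^0.44·exp(0.046·45-0.8307) = 0.2566
  Sd branch = 0.0175·Sd^0.57·e^(0.008·RH+0.085·T) = 0.8899 μm/a
  sum: 0.2566 + 0.8899 → r_corr = 1.147 μm/a

r_corr = 1.15 μm/a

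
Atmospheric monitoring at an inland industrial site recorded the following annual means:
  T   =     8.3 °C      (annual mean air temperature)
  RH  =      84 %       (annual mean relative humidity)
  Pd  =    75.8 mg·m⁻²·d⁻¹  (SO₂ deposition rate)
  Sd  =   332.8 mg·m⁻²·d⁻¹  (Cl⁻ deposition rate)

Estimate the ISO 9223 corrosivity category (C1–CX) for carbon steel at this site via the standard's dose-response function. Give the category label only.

carbon steel: f(T) = +0.150·(T−10) [T≤10 °C] = -0.2550
  sulphur-dioxide contribution → 69.87 μm/a
  chloride contribution → 83.25 μm/a
  ⇒ r_corr(carbon steel) = 153.1 μm/a
Category bounds: 80…200 μm/a bracket r_corr ⇒ C5

C5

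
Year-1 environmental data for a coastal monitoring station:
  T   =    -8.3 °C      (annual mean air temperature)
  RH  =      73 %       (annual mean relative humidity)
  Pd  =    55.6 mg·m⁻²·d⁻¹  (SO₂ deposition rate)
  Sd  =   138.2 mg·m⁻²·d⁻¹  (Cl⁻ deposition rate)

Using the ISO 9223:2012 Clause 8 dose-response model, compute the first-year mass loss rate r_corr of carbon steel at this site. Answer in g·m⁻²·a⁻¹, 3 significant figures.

r_corr = 167 g·m⁻²·a⁻¹

carbon steel: f(T) = +0.150·(T−10) [T≤10 °C] = -2.7450
  SO₂ term: 1.77·55.6^0.52·exp(0.02·73-2.7450) = 3.957
  Sd branch = 0.102·Sd^0.62·e^(0.033·RH+0.04·T) = 17.29 μm/a
  r_corr = 3.957 + 17.29 = 21.24 μm/a
Convert to mass loss: 21.24 μm/a × 7.85 g/cm³ = 166.8 g·m⁻²·a⁻¹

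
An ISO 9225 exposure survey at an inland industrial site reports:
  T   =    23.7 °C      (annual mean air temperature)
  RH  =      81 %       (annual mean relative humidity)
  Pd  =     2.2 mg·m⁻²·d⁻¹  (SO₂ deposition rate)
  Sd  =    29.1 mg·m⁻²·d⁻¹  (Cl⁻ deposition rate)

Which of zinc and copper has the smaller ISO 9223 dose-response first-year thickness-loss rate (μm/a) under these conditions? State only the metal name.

zinc: T>10 °C ⇒ hinge -0.071·(23.7−10) = -0.9727
  Pd branch = 0.0129·Pd^0.44·e^(0.046·RH+f) = 0.2864 μm/a
  Cl⁻ term: 0.0175·29.1^0.57·exp(0.008·81+0.085·23.7) = 1.713
  sum: 0.2864 + 1.713 → r_corr = 1.999 μm/a
copper: T>10 °C ⇒ hinge -0.080·(23.7−10) = -1.0960
  SO₂ term: 0.0053·2.2^0.26·exp(0.059·81-1.0960) = 0.2587
  Sd branch = 0.01025·Sd^0.27·e^(0.036·RH+0.049·T) = 1.502 μm/a
  r_corr = 0.2587 + 1.502 = 1.761 μm/a
Ordering by μm/a: zinc (2) > copper (1.76)

copper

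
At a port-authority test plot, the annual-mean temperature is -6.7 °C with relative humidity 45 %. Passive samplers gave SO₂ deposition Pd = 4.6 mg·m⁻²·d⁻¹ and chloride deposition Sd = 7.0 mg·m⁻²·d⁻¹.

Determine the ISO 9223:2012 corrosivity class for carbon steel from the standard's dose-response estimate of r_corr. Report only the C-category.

C2

carbon steel: T≤10 °C ⇒ hinge +0.150·(-6.7−10) = -2.5050
  Pd branch = 1.77·Pd^0.52·e^(0.02·RH+f) = 0.7863 μm/a
  Sd branch = 0.102·Sd^0.62·e^(0.033·RH+0.04·T) = 1.151 μm/a
  r_corr = 0.7863 + 1.151 = 1.937 μm/a
ISO 9223 Table 2 (carbon steel): 1.3 < 1.94 ≤ 25 μm/a ⇒ C2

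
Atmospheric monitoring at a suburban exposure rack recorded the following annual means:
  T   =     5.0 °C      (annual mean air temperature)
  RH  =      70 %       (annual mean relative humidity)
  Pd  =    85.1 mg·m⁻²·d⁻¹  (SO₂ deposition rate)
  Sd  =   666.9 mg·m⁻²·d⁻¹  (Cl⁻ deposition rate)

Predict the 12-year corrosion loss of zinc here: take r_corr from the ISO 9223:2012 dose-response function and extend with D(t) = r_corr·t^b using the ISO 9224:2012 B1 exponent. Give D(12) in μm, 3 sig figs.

zinc: f(T) = +0.038·(T−10) [T≤10 °C] = -0.1900
  SO₂ term: 0.0129·85.1^0.44·exp(0.046·70-0.1900) = 1.887
  Cl⁻ term: 0.0175·666.9^0.57·exp(0.008·70+0.085·5.0) = 1.908
  r_corr = 1.887 + 1.908 = 3.794 μm/a
ISO 9224: D(t) = r_corr · t^b with b = 0.813 (zinc, B1)
  D(12) = 3.794 × 12^0.813 = 3.794 × 7.54 = 28.61 μm

D(12) = 28.6 μm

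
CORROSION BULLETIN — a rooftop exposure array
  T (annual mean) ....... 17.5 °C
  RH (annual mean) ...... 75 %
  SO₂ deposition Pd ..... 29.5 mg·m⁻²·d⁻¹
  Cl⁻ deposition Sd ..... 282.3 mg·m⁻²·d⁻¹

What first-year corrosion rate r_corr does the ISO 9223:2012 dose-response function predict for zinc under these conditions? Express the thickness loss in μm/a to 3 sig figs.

zinc: temperature factor f = -0.071·(7.5) = -0.5325
  Pd branch = 0.0129·Pd^0.44·e^(0.046·RH+f) = 1.058 μm/a
  Sd branch = 0.0175·Sd^0.57·e^(0.008·RH+0.085·T) = 3.52 μm/a
  sum: 1.058 + 3.52 → r_corr = 4.578 μm/a

r_corr = 4.58 μm/a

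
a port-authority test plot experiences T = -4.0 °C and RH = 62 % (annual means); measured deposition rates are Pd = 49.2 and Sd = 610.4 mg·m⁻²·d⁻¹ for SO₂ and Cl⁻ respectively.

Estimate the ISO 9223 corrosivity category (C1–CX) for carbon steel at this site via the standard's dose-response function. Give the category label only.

C3

carbon steel: T≤10 °C ⇒ hinge +0.150·(-4.0−10) = -2.1000
  sulphur-dioxide contribution → 5.679 μm/a
  chloride contribution → 35.87 μm/a
  total first-year rate 41.55 μm/a
41.6 μm/a falls in (25, 50] for carbon steel → category C3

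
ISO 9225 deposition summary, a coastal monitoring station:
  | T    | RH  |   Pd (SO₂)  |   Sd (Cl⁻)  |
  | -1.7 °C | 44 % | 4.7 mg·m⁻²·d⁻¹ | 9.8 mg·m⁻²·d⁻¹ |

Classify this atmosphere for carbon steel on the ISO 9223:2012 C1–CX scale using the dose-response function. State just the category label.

C2

carbon steel: temperature factor f = +0.150·(-11.7) = -1.7550
  Pd branch = 1.77·Pd^0.52·e^(0.02·RH+f) = 1.65 μm/a
  Cl⁻ term: 0.102·9.8^0.62·exp(0.033·44+0.04·-1.7) = 1.676
  r_corr = 1.65 + 1.676 = 3.326 μm/a
ISO 9223 Table 2 (carbon steel): 1.3 < 3.33 ≤ 25 μm/a ⇒ C2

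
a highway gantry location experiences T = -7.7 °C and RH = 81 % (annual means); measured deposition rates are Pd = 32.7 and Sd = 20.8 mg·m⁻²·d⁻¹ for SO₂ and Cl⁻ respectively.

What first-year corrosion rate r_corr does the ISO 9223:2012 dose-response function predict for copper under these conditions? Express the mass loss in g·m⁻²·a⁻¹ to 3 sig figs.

r_corr = 4.14 g·m⁻²·a⁻¹

copper: T≤10 °C ⇒ hinge +0.126·(-7.7−10) = -2.2302
  SO₂ term: 0.0053·32.7^0.26·exp(0.059·81-2.2302) = 0.1679
  Sd branch = 0.01025·Sd^0.27·e^(0.036·RH+0.049·T) = 0.2945 μm/a
  r_corr = 0.1679 + 0.2945 = 0.4624 μm/a
Convert to mass loss: 0.4624 μm/a × 8.96 g/cm³ = 4.143 g·m⁻²·a⁻¹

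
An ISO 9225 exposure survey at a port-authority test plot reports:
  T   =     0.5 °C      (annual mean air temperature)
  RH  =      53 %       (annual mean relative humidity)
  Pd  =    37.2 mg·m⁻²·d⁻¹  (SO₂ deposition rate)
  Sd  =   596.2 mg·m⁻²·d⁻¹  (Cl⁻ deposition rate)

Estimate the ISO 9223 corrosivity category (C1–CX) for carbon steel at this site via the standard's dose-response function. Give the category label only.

C3

carbon steel: temperature factor f = +0.150·(-9.5) = -1.4250
  Pd branch = 1.77·Pd^0.52·e^(0.02·RH+f) = 8.056 μm/a
  Sd branch = 0.102·Sd^0.62·e^(0.033·RH+0.04·T) = 31.45 μm/a
  r_corr = 8.056 + 31.45 = 39.51 μm/a
Category bounds: 25…50 μm/a bracket r_corr ⇒ C3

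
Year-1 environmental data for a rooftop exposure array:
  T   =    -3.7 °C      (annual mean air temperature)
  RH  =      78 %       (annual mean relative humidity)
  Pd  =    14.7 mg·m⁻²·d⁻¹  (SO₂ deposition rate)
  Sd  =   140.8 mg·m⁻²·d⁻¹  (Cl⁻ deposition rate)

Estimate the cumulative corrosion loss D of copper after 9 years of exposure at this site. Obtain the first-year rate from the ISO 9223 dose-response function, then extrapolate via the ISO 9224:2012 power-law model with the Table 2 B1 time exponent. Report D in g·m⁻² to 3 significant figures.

D(9) = 28.2 g·m⁻²

copper: f(T) = +0.126·(T−10) [T≤10 °C] = -1.7262
  sulphur-dioxide contribution → 0.1891 μm/a
  chloride contribution → 0.539 μm/a
  ⇒ r_corr(copper) = 0.7281 μm/a
Power-law: D(9) = r_corr · 9^0.667
  D(9) = 0.7281 × 9^0.667 = 0.7281 × 4.33 = 3.153 μm
  Mass loss = 3.153 μm × 8.96 g/cm³ = 28.25 g·m⁻²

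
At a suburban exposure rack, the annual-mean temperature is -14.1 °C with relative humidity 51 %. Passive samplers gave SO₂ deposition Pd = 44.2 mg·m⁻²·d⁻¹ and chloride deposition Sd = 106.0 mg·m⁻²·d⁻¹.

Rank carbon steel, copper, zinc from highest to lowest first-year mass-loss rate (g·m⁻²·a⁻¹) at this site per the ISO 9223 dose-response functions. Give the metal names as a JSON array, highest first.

carbon steel: temperature factor f = +0.150·(-24.1) = -3.6150
  Pd branch = 1.77·Pd^0.52·e^(0.02·RH+f) = 0.9475 μm/a
  Sd branch = 0.102·Sd^0.62·e^(0.033·RH+0.04·T) = 5.627 μm/a
  sum: 0.9475 + 5.627 → r_corr = 6.574 μm/a
  mass loss = 6.574 μm/a × 7.85 g/cm³ = 51.61 g·m⁻²·a⁻¹
copper: T≤10 °C ⇒ hinge +0.126·(-14.1−10) = -3.0366
  SO₂ term: 0.0053·44.2^0.26·exp(0.059·51-3.0366) = 0.01381
  Cl⁻ term: 0.01025·106.0^0.27·exp(0.036·51+0.049·-14.1) = 0.1135
  sum: 0.01381 + 0.1135 → r_corr = 0.1273 μm/a
  mass loss = 0.1273 μm/a × 8.96 g/cm³ = 1.14 g·m⁻²·a⁻¹
zinc: temperature factor f = +0.038·(-24.1) = -0.9158
  SO₂ term: 0.0129·44.2^0.44·exp(0.046·51-0.9158) = 0.2856
  Sd branch = 0.0175·Sd^0.57·e^(0.008·RH+0.085·T) = 0.1133 μm/a
  r_corr = 0.2856 + 0.1133 = 0.3988 μm/a
  mass loss = 0.3988 μm/a × 7.14 g/cm³ = 2.848 g·m⁻²·a⁻¹
Ordering by g·m⁻²·a⁻¹: carbon steel (51.6) > zinc (2.85) > copper (1.14)

["carbon steel", "zinc", "copper"]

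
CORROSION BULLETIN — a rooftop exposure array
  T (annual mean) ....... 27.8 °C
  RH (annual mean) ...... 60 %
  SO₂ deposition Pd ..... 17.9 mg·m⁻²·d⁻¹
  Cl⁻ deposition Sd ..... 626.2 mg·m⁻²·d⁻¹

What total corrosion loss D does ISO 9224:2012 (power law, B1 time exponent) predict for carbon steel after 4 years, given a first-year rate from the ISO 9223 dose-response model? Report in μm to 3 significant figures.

D(4) = 272 μm

carbon steel: T>10 °C ⇒ hinge -0.054·(27.8−10) = -0.9612
  Pd branch = 1.77·Pd^0.52·e^(0.02·RH+f) = 10.07 μm/a
  Sd branch = 0.102·Sd^0.62·e^(0.033·RH+0.04·T) = 121.7 μm/a
  r_corr = 10.07 + 121.7 = 131.8 μm/a
Long-term exponent b (ISO 9224 Table 2, B1) = 0.523
  D(4) = 131.8 × 4^0.523 = 131.8 × 2.065 = 272.1 μm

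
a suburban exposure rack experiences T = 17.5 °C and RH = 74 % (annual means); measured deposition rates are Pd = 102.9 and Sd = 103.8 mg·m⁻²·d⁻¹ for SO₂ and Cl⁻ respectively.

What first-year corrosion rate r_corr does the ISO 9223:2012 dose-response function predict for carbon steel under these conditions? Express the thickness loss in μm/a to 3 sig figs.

r_corr = 99.7 μm/a

carbon steel: f(T) = -0.054·(T−10) [T>10 °C] = -0.4050
  Pd branch = 1.77·Pd^0.52·e^(0.02·RH+f) = 57.72 μm/a
  Sd branch = 0.102·Sd^0.62·e^(0.033·RH+0.04·T) = 41.99 μm/a
  sum: 57.72 + 41.99 → r_corr = 99.71 μm/a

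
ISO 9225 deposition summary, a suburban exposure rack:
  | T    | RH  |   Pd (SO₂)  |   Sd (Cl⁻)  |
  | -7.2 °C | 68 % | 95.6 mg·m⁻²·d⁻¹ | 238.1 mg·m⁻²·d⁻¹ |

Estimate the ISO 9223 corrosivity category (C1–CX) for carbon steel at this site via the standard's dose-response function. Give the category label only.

C3

carbon steel: temperature factor f = +0.150·(-17.2) = -2.5800
  Pd branch = 1.77·Pd^0.52·e^(0.02·RH+f) = 5.597 μm/a
  Sd branch = 0.102·Sd^0.62·e^(0.033·RH+0.04·T) = 21.46 μm/a
  r_corr = 5.597 + 21.46 = 27.06 μm/a
27.1 μm/a falls in (25, 50] for carbon steel → category C3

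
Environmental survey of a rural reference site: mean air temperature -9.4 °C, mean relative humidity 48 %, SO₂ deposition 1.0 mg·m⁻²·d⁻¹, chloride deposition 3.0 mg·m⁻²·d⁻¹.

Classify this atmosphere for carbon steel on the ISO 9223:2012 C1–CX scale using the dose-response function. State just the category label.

carbon steel: temperature factor f = +0.150·(-19.4) = -2.9100
  SO₂ term: 1.77·1.0^0.52·exp(0.02·48-2.9100) = 0.2518
  Cl⁻ term: 0.102·3.0^0.62·exp(0.033·48+0.04·-9.4) = 0.6746
  r_corr = 0.2518 + 0.6746 = 0.9264 μm/a
ISO 9223 Table 2 (carbon steel): 0 < 0.926 ≤ 1.3 μm/a ⇒ C1

C1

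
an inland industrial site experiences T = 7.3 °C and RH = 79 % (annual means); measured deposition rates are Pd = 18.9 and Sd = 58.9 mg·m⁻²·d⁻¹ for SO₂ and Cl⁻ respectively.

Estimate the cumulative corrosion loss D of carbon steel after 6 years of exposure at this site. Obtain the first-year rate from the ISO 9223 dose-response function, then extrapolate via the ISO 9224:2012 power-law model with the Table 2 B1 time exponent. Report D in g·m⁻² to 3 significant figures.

carbon steel: f(T) = +0.150·(T−10) [T≤10 °C] = -0.4050
  Pd branch = 1.77·Pd^0.52·e^(0.02·RH+f) = 26.43 μm/a
  Sd branch = 0.102·Sd^0.62·e^(0.033·RH+0.04·T) = 23.18 μm/a
  sum: 26.43 + 23.18 → r_corr = 49.6 μm/a
Power-law: D(6) = r_corr · 6^0.523
  D(6) = 49.6 × 6^0.523 = 49.6 × 2.553 = 126.6 μm
  Mass loss = 126.6 μm × 7.85 g/cm³ = 994 g·m⁻²

D(6) = 994 g·m⁻²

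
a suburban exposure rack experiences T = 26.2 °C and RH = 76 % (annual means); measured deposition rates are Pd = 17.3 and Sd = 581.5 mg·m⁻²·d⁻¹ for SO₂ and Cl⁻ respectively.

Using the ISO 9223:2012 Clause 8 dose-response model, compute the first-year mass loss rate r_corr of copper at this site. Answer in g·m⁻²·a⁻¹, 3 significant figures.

r_corr = 30.9 g·m⁻²·a⁻¹

copper: f(T) = -0.080·(T−10) [T>10 °C] = -1.2960
  SO₂ term: 0.0053·17.3^0.26·exp(0.059·76-1.2960) = 0.2696
  Sd branch = 0.01025·Sd^0.27·e^(0.036·RH+0.049·T) = 3.184 μm/a
  r_corr = 0.2696 + 3.184 = 3.453 μm/a
Convert to mass loss: 3.453 μm/a × 8.96 g/cm³ = 30.94 g·m⁻²·a⁻¹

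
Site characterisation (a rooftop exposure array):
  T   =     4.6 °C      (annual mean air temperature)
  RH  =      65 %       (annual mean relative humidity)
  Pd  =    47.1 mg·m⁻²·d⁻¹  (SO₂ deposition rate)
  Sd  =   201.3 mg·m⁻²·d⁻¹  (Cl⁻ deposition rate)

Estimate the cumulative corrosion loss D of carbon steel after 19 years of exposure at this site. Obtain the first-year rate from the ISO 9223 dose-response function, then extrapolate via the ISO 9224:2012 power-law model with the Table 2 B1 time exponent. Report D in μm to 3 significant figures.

carbon steel: f(T) = +0.150·(T−10) [T≤10 °C] = -0.8100
  SO₂ term: 1.77·47.1^0.52·exp(0.02·65-0.8100) = 21.42
  Sd branch = 0.102·Sd^0.62·e^(0.033·RH+0.04·T) = 28.08 μm/a
  sum: 21.42 + 28.08 → r_corr = 49.5 μm/a
Long-term exponent b (ISO 9224 Table 2, B1) = 0.523
  D(19) = 49.5 × 19^0.523 = 49.5 × 4.664 = 230.9 μm

D(19) = 231 μm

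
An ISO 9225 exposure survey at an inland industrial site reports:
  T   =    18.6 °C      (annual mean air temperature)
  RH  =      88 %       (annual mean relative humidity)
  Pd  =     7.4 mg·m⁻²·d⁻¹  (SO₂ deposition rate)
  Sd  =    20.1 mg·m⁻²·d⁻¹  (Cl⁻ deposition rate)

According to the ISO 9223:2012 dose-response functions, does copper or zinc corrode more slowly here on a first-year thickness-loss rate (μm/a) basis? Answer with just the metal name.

copper: f(T) = -0.080·(T−10) [T>10 °C] = -0.6880
  sulphur-dioxide contribution → 0.806 μm/a
  chloride contribution → 1.362 μm/a
  ⇒ r_corr(copper) = 2.168 μm/a
zinc: T>10 °C ⇒ hinge -0.071·(18.6−10) = -0.6106
  sulphur-dioxide contribution → 0.968 μm/a
  chloride contribution → 0.9511 μm/a
  total first-year rate 1.919 μm/a
Ordering by μm/a: copper (2.17) > zinc (1.92)

zinc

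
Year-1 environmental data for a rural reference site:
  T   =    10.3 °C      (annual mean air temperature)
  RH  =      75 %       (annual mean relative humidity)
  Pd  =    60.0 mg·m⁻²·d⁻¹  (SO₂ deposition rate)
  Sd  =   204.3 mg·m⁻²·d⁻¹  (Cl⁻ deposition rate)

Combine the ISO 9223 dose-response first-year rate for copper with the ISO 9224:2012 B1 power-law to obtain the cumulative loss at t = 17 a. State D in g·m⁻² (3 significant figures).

D(17) = 137 g·m⁻²

copper: f(T) = -0.080·(T−10) [T>10 °C] = -0.0240
  Pd branch = 0.0053·Pd^0.26·e^(0.059·RH+f) = 1.253 μm/a
  Sd branch = 0.01025·Sd^0.27·e^(0.036·RH+0.049·T) = 1.062 μm/a
  sum: 1.253 + 1.062 → r_corr = 2.315 μm/a
Power-law: D(17) = r_corr · 17^0.667
  D(17) = 2.315 × 17^0.667 = 2.315 × 6.618 = 15.32 μm
  Mass loss = 15.32 μm × 8.96 g/cm³ = 137.3 g·m⁻²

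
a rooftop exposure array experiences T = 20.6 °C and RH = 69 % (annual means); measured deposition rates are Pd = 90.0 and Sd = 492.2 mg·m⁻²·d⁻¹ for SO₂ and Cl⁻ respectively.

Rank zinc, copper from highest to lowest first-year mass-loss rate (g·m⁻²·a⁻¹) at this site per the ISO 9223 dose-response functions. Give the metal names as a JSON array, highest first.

zinc: f(T) = -0.071·(T−10) [T>10 °C] = -0.7526
  sulphur-dioxide contribution → 1.052 μm/a
  chloride contribution → 5.994 μm/a
  total first-year rate 7.046 μm/a
  mass loss = 7.046 μm/a × 7.14 g/cm³ = 50.31 g·m⁻²·a⁻¹
copper: T>10 °C ⇒ hinge -0.080·(20.6−10) = -0.8480
  sulphur-dioxide contribution → 0.4287 μm/a
  chloride contribution → 1.798 μm/a
  total first-year rate 2.227 μm/a
  mass loss = 2.227 μm/a × 8.96 g/cm³ = 19.95 g·m⁻²·a⁻¹
Ordering by g·m⁻²·a⁻¹: zinc (50.3) > copper (19.9)

["zinc", "copper"]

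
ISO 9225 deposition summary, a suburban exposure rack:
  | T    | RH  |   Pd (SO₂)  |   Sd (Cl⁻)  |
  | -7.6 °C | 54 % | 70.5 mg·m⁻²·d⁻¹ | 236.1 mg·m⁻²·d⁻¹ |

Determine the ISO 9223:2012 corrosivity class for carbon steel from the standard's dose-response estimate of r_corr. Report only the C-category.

C2

carbon steel: T≤10 °C ⇒ hinge +0.150·(-7.6−10) = -2.6400
  Pd branch = 1.77·Pd^0.52·e^(0.02·RH+f) = 3.4 μm/a
  Sd branch = 0.102·Sd^0.62·e^(0.033·RH+0.04·T) = 13.24 μm/a
  sum: 3.4 + 13.24 → r_corr = 16.64 μm/a
ISO 9223 Table 2 (carbon steel): 1.3 < 16.6 ≤ 25 μm/a ⇒ C2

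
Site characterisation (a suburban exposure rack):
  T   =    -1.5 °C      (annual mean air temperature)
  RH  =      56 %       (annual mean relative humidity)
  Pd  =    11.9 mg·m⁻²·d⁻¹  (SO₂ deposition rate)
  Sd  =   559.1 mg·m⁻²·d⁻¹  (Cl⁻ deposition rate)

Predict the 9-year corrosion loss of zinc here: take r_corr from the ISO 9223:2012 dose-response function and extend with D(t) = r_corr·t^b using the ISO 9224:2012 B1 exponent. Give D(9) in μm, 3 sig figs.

zinc: T≤10 °C ⇒ hinge +0.038·(-1.5−10) = -0.4370
  SO₂ term: 0.0129·11.9^0.44·exp(0.046·56-0.4370) = 0.3257
  Cl⁻ term: 0.0175·559.1^0.57·exp(0.008·56+0.085·-1.5) = 0.8878
  r_corr = 0.3257 + 0.8878 = 1.213 μm/a
ISO 9224: D(t) = r_corr · t^b with b = 0.813 (zinc, B1)
  D(9) = 1.213 × 9^0.813 = 1.213 × 5.968 = 7.241 μm

D(9) = 7.24 μm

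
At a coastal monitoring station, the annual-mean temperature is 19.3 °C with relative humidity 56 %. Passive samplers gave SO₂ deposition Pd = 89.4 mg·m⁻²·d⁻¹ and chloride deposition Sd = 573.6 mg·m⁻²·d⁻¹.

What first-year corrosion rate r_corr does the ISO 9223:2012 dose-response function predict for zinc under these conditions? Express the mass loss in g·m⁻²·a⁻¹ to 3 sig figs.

zinc: T>10 °C ⇒ hinge -0.071·(19.3−10) = -0.6603
  SO₂ term: 0.0129·89.4^0.44·exp(0.046·56-0.6603) = 0.6326
  Sd branch = 0.0175·Sd^0.57·e^(0.008·RH+0.085·T) = 5.278 μm/a
  r_corr = 0.6326 + 5.278 = 5.911 μm/a
Convert to mass loss: 5.911 μm/a × 7.14 g/cm³ = 42.2 g·m⁻²·a⁻¹

r_corr = 42.2 g·m⁻²·a⁻¹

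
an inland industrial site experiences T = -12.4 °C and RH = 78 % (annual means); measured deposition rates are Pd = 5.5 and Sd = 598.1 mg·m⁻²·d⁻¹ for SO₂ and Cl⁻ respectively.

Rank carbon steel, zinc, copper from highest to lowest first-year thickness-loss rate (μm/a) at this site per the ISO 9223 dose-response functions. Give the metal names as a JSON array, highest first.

["carbon steel", "zinc", "copper"]

carbon steel: T≤10 °C ⇒ hinge +0.150·(-12.4−10) = -3.3600
  SO₂ term: 1.77·5.5^0.52·exp(0.02·78-3.3600) = 0.71
  Sd branch = 0.102·Sd^0.62·e^(0.033·RH+0.04·T) = 42.92 μm/a
  r_corr = 0.71 + 42.92 = 43.63 μm/a
zinc: f(T) = +0.038·(T−10) [T≤10 °C] = -0.8512
  Pd branch = 0.0129·Pd^0.44·e^(0.046·RH+f) = 0.4216 μm/a
  Cl⁻ term: 0.0175·598.1^0.57·exp(0.008·78+0.085·-12.4) = 0.4356
  r_corr = 0.4216 + 0.4356 = 0.8572 μm/a
copper: T≤10 °C ⇒ hinge +0.126·(-12.4−10) = -2.8224
  Pd branch = 0.0053·Pd^0.26·e^(0.059·RH+f) = 0.04894 μm/a
  Sd branch = 0.01025·Sd^0.27·e^(0.036·RH+0.049·T) = 0.5201 μm/a
  r_corr = 0.04894 + 0.5201 = 0.569 μm/a
Ordering by μm/a: carbon steel (43.6) > zinc (0.857) > copper (0.569)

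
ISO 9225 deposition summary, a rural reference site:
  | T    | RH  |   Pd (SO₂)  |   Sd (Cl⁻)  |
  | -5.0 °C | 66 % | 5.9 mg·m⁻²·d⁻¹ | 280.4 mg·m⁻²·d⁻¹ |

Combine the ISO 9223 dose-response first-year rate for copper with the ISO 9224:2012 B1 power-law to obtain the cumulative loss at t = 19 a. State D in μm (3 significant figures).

copper: temperature factor f = +0.126·(-15.0) = -1.8900
  sulphur-dioxide contribution → 0.06238 μm/a
  chloride contribution → 0.3955 μm/a
  ⇒ r_corr(copper) = 0.4578 μm/a
Long-term exponent b (ISO 9224 Table 2, B1) = 0.667
  D(19) = 0.4578 × 19^0.667 = 0.4578 × 7.127 = 3.263 μm

D(19) = 3.26 μm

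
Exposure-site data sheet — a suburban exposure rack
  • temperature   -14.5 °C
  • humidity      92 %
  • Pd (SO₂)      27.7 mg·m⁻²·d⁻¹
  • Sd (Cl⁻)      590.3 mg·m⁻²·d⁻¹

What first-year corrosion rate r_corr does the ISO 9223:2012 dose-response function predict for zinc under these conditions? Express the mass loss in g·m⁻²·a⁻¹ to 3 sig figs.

r_corr = 13.7 g·m⁻²·a⁻¹

zinc: f(T) = +0.038·(T−10) [T≤10 °C] = -0.9310
  sulphur-dioxide contribution → 1.51 μm/a
  chloride contribution → 0.4045 μm/a
  total first-year rate 1.914 μm/a
Convert to mass loss: 1.914 μm/a × 7.14 g/cm³ = 13.67 g·m⁻²·a⁻¹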